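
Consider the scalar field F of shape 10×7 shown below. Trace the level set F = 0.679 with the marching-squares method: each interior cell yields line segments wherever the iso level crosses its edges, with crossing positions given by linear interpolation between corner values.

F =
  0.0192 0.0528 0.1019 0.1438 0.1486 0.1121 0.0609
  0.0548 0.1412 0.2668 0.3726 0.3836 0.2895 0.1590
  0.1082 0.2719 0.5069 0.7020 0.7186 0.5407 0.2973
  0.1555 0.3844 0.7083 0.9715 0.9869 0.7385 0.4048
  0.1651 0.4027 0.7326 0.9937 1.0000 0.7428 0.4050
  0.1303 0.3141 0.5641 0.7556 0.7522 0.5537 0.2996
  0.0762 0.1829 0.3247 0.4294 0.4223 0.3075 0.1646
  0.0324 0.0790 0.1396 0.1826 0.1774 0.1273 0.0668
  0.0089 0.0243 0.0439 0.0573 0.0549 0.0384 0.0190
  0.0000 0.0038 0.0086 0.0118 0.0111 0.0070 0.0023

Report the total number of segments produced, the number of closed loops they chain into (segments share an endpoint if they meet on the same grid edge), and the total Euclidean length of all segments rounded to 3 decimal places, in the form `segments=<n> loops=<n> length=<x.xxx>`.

cell (1,2): code 0100 → (1.930,3.000)–(2.000,2.882)
cell (1,3): code 1100 → (1.882,4.000)–(1.930,3.000)
cell (1,4): code 1000 → (2.000,4.223)–(1.882,4.000)
cell (2,1): code 0100 → (2.855,2.000)–(3.000,1.910)
cell (2,2): code 1110 → (2.000,2.882)–(2.855,2.000)
cell (2,4): code 1101 → (2.699,5.000)–(2.000,4.223)
cell (2,5): code 1000 → (3.000,5.178)–(2.699,5.000)
cell (3,1): code 0110 → (3.000,1.910)–(4.000,1.838)
cell (3,5): code 1001 → (4.000,5.189)–(3.000,5.178)
cell (4,1): code 0010 → (4.000,1.838)–(4.318,2.000)
cell (4,2): code 0111 → (4.318,2.000)–(5.000,2.600)
cell (4,4): code 1011 → (5.000,4.369)–(4.337,5.000)
cell (4,5): code 0001 → (4.337,5.000)–(4.000,5.189)
cell (5,2): code 0010 → (5.000,2.600)–(5.235,3.000)
cell (5,3): code 0011 → (5.235,3.000)–(5.222,4.000)
cell (5,4): code 0001 → (5.222,4.000)–(5.000,4.369)
total: 16 segments, chained into 1 closed loop(s), length Σ = 10.649157

segments=16 loops=1 length=10.649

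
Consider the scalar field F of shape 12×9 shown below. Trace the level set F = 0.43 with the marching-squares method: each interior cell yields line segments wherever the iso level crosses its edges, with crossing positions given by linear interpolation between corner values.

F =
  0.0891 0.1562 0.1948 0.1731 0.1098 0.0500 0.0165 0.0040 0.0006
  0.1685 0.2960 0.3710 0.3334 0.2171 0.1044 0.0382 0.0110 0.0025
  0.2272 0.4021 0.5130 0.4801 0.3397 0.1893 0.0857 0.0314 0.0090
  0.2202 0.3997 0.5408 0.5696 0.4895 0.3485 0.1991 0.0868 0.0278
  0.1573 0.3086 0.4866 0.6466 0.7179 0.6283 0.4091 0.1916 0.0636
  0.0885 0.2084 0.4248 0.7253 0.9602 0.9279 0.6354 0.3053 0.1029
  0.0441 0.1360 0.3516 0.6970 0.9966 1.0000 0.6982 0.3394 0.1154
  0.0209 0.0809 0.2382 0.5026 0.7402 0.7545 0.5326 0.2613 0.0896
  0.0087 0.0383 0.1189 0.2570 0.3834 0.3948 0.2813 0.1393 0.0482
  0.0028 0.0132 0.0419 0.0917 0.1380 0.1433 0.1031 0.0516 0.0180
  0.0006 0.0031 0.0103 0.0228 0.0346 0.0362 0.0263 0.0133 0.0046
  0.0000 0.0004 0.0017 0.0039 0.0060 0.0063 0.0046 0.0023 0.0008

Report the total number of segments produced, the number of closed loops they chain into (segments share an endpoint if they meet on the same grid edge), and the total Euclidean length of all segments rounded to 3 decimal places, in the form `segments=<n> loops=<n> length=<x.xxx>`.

segments=22 loops=1 length=18.565

cell (1,1): code 0100 → (1.415,2.000)–(2.000,1.252)
cell (1,2): code 1100 → (1.658,3.000)–(1.415,2.000)
cell (1,3): code 1000 → (2.000,3.357)–(1.658,3.000)
cell (2,1): code 0110 → (2.000,1.252)–(3.000,1.215)
cell (2,3): code 1101 → (2.603,4.000)–(2.000,3.357)
cell (2,4): code 1000 → (3.000,4.422)–(2.603,4.000)
cell (3,1): code 0110 → (3.000,1.215)–(4.000,1.682)
cell (3,4): code 1101 → (3.291,5.000)–(3.000,4.422)
cell (3,5): code 1000 → (4.000,5.905)–(3.291,5.000)
cell (4,1): code 0010 → (4.000,1.682)–(4.916,2.000)
cell (4,2): code 0111 → (4.916,2.000)–(5.000,2.017)
cell (4,5): code 1101 → (4.092,6.000)–(4.000,5.905)
cell (4,6): code 1000 → (5.000,6.622)–(4.092,6.000)
cell (5,2): code 0110 → (5.000,2.017)–(6.000,2.227)
cell (5,6): code 1001 → (6.000,6.747)–(5.000,6.622)
cell (6,2): code 0110 → (6.000,2.227)–(7.000,2.725)
cell (6,6): code 1001 → (7.000,6.378)–(6.000,6.747)
cell (7,2): code 0010 → (7.000,2.725)–(7.296,3.000)
cell (7,3): code 0011 → (7.296,3.000)–(7.869,4.000)
cell (7,4): code 0011 → (7.869,4.000)–(7.902,5.000)
cell (7,5): code 0011 → (7.902,5.000)–(7.408,6.000)
cell (7,6): code 0001 → (7.408,6.000)–(7.000,6.378)
total: 22 segments, chained into 1 closed loop(s), length Σ = 18.564827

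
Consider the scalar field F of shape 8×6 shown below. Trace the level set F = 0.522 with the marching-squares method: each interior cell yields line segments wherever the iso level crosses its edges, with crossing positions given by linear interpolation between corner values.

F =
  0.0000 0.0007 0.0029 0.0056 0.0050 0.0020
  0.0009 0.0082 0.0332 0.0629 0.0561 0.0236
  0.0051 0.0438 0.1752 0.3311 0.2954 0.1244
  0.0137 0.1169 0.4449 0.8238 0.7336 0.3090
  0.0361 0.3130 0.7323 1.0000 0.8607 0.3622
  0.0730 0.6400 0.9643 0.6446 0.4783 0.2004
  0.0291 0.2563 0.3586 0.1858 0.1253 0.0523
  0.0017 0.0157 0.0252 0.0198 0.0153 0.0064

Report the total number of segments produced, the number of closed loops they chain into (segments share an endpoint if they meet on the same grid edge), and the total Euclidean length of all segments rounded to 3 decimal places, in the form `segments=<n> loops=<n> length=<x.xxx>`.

cell (2,2): code 0100 → (2.387,3.000)–(3.000,2.203)
cell (2,3): code 1100 → (2.517,4.000)–(2.387,3.000)
cell (2,4): code 1000 → (3.000,4.498)–(2.517,4.000)
cell (3,1): code 0100 → (3.268,2.000)–(4.000,1.498)
cell (3,2): code 1110 → (3.000,2.203)–(3.268,2.000)
cell (3,4): code 1001 → (4.000,4.679)–(3.000,4.498)
cell (4,0): code 0100 → (4.639,1.000)–(5.000,0.792)
cell (4,1): code 1110 → (4.000,1.498)–(4.639,1.000)
cell (4,3): code 1011 → (5.000,3.737)–(4.886,4.000)
cell (4,4): code 0001 → (4.886,4.000)–(4.000,4.679)
cell (5,0): code 0010 → (5.000,0.792)–(5.308,1.000)
cell (5,1): code 0011 → (5.308,1.000)–(5.730,2.000)
cell (5,2): code 0011 → (5.730,2.000)–(5.267,3.000)
cell (5,3): code 0001 → (5.267,3.000)–(5.000,3.737)
total: 14 segments, chained into 1 closed loop(s), length Σ = 10.920300

segments=14 loops=1 length=10.920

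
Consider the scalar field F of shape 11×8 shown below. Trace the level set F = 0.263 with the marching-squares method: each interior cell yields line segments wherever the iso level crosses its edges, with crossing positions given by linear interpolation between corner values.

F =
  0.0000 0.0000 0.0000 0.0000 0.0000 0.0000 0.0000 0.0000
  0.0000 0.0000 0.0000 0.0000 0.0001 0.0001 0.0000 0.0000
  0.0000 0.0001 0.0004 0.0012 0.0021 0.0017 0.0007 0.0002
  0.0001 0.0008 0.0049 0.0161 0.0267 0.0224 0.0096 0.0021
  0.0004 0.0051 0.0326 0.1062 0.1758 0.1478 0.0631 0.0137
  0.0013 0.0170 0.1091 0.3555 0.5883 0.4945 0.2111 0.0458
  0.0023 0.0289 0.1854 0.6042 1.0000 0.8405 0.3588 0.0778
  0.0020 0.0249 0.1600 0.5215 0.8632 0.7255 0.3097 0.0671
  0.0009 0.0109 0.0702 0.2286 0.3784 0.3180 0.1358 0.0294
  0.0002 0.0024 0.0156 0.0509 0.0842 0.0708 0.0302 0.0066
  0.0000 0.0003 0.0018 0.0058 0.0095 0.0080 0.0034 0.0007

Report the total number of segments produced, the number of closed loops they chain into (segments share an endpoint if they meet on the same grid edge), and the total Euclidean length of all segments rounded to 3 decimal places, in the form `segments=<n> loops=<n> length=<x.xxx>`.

segments=16 loops=1 length=12.900

cell (4,2): code 0100 → (4.629,3.000)–(5.000,2.625)
cell (4,3): code 1100 → (4.211,4.000)–(4.629,3.000)
cell (4,4): code 1100 → (4.332,5.000)–(4.211,4.000)
cell (4,5): code 1000 → (5.000,5.817)–(4.332,5.000)
cell (5,2): code 0110 → (5.000,2.625)–(6.000,2.185)
cell (5,5): code 1101 → (5.351,6.000)–(5.000,5.817)
cell (5,6): code 1000 → (6.000,6.341)–(5.351,6.000)
cell (6,2): code 0110 → (6.000,2.185)–(7.000,2.285)
cell (6,6): code 1001 → (7.000,6.192)–(6.000,6.341)
cell (7,2): code 0010 → (7.000,2.285)–(7.883,3.000)
cell (7,3): code 0111 → (7.883,3.000)–(8.000,3.230)
cell (7,5): code 1011 → (8.000,5.302)–(7.269,6.000)
cell (7,6): code 0001 → (7.269,6.000)–(7.000,6.192)
cell (8,3): code 0010 → (8.000,3.230)–(8.392,4.000)
cell (8,4): code 0011 → (8.392,4.000)–(8.222,5.000)
cell (8,5): code 0001 → (8.222,5.000)–(8.000,5.302)
total: 16 segments, chained into 1 closed loop(s), length Σ = 12.900134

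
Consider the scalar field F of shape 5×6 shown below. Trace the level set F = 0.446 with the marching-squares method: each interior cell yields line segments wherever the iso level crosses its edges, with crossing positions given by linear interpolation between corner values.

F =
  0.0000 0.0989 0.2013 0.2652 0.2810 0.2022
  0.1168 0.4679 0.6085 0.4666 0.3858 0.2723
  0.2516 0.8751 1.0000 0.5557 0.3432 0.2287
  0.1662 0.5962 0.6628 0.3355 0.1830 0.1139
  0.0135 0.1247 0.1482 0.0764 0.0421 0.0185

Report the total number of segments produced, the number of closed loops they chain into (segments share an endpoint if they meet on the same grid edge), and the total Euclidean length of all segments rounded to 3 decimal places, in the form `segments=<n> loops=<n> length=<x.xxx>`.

segments=12 loops=1 length=9.314

cell (0,0): code 0100 → (0.941,1.000)–(1.000,0.938)
cell (0,1): code 1100 → (0.601,2.000)–(0.941,1.000)
cell (0,2): code 1100 → (0.898,3.000)–(0.601,2.000)
cell (0,3): code 1000 → (1.000,3.255)–(0.898,3.000)
cell (1,0): code 0110 → (1.000,0.938)–(2.000,0.312)
cell (1,3): code 1001 → (2.000,3.516)–(1.000,3.255)
cell (2,0): code 0110 → (2.000,0.312)–(3.000,0.651)
cell (2,2): code 1011 → (3.000,2.662)–(2.498,3.000)
cell (2,3): code 0001 → (2.498,3.000)–(2.000,3.516)
cell (3,0): code 0010 → (3.000,0.651)–(3.319,1.000)
cell (3,1): code 0011 → (3.319,1.000)–(3.421,2.000)
cell (3,2): code 0001 → (3.421,2.000)–(3.000,2.662)
total: 12 segments, chained into 1 closed loop(s), length Σ = 9.314433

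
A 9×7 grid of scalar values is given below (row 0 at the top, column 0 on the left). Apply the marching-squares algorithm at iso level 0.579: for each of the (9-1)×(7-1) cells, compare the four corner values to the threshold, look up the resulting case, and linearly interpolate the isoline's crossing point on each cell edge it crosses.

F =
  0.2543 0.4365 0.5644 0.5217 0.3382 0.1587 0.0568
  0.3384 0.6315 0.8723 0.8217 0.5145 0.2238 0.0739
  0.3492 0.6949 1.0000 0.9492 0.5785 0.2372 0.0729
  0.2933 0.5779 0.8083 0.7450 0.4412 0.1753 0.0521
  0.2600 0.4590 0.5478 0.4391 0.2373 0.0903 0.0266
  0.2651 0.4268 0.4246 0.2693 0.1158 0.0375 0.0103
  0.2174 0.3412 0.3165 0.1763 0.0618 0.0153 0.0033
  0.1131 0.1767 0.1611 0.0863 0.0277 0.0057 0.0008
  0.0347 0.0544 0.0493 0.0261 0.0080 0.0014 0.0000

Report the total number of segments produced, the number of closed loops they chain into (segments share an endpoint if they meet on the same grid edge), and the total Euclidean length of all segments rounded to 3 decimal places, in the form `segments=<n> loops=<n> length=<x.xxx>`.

cell (0,0): code 0100 → (0.731,1.000)–(1.000,0.821)
cell (0,1): code 1100 → (0.047,2.000)–(0.731,1.000)
cell (0,2): code 1100 → (0.191,3.000)–(0.047,2.000)
cell (0,3): code 1000 → (1.000,3.790)–(0.191,3.000)
cell (1,0): code 0110 → (1.000,0.821)–(2.000,0.665)
cell (1,3): code 1001 → (2.000,3.999)–(1.000,3.790)
cell (2,0): code 0010 → (2.000,0.665)–(2.991,1.000)
cell (2,1): code 0111 → (2.991,1.000)–(3.000,1.005)
cell (2,3): code 1001 → (3.000,3.546)–(2.000,3.999)
cell (3,1): code 0010 → (3.000,1.005)–(3.880,2.000)
cell (3,2): code 0011 → (3.880,2.000)–(3.543,3.000)
cell (3,3): code 0001 → (3.543,3.000)–(3.000,3.546)
total: 12 segments, chained into 1 closed loop(s), length Σ = 11.017246

segments=12 loops=1 length=11.017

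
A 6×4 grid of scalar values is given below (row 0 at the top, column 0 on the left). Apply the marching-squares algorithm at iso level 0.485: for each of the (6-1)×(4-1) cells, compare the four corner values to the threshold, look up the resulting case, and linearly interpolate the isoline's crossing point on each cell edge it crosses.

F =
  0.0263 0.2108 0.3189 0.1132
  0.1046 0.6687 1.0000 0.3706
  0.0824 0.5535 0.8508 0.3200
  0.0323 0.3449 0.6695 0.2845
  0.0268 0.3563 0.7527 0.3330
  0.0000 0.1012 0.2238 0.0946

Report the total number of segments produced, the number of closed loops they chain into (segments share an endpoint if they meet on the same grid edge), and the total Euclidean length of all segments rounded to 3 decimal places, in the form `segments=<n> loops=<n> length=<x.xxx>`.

cell (0,0): code 0100 → (0.599,1.000)–(1.000,0.674)
cell (0,1): code 1100 → (0.244,2.000)–(0.599,1.000)
cell (0,2): code 1000 → (1.000,2.818)–(0.244,2.000)
cell (1,0): code 0110 → (1.000,0.674)–(2.000,0.855)
cell (1,2): code 1001 → (2.000,2.689)–(1.000,2.818)
cell (2,0): code 0010 → (2.000,0.855)–(2.328,1.000)
cell (2,1): code 0111 → (2.328,1.000)–(3.000,1.432)
cell (2,2): code 1001 → (3.000,2.479)–(2.000,2.689)
cell (3,1): code 0110 → (3.000,1.432)–(4.000,1.325)
cell (3,2): code 1001 → (4.000,2.638)–(3.000,2.479)
cell (4,1): code 0010 → (4.000,1.325)–(4.506,2.000)
cell (4,2): code 0001 → (4.506,2.000)–(4.000,2.638)
total: 12 segments, chained into 1 closed loop(s), length Σ = 10.572055

segments=12 loops=1 length=10.572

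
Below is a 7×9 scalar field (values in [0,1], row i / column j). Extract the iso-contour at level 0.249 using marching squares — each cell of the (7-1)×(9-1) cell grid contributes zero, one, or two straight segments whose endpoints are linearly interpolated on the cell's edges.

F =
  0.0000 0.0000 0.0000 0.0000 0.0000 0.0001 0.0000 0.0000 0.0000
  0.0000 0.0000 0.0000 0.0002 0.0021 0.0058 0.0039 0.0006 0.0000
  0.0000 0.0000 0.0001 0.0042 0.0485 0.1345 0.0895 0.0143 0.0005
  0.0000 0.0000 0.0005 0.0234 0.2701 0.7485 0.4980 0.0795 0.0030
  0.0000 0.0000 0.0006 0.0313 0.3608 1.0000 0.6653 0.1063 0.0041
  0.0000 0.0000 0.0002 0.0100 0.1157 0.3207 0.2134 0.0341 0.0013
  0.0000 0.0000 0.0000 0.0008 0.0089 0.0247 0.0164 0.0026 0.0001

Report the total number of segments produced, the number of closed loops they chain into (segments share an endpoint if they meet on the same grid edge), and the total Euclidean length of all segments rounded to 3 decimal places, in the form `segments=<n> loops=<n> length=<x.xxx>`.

segments=12 loops=1 length=9.352

cell (2,3): code 0100 → (2.905,4.000)–(3.000,3.914)
cell (2,4): code 1100 → (2.186,5.000)–(2.905,4.000)
cell (2,5): code 1100 → (2.390,6.000)–(2.186,5.000)
cell (2,6): code 1000 → (3.000,6.595)–(2.390,6.000)
cell (3,3): code 0110 → (3.000,3.914)–(4.000,3.661)
cell (3,6): code 1001 → (4.000,6.745)–(3.000,6.595)
cell (4,3): code 0010 → (4.000,3.661)–(4.456,4.000)
cell (4,4): code 0111 → (4.456,4.000)–(5.000,4.650)
cell (4,5): code 1011 → (5.000,5.668)–(4.921,6.000)
cell (4,6): code 0001 → (4.921,6.000)–(4.000,6.745)
cell (5,4): code 0010 → (5.000,4.650)–(5.242,5.000)
cell (5,5): code 0001 → (5.242,5.000)–(5.000,5.668)
total: 12 segments, chained into 1 closed loop(s), length Σ = 9.352476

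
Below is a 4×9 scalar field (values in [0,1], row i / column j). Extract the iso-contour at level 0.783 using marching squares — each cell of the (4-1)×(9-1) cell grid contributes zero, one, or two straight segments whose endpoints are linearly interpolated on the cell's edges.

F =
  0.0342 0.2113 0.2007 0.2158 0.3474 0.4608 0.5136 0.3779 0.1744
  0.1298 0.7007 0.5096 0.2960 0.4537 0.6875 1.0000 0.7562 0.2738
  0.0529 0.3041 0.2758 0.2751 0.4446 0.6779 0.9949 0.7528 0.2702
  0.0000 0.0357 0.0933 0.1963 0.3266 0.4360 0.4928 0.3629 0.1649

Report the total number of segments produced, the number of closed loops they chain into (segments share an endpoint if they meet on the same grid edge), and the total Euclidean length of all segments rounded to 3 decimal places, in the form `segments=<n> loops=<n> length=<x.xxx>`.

cell (0,5): code 0100 → (0.554,6.000)–(1.000,5.306)
cell (0,6): code 1000 → (1.000,6.890)–(0.554,6.000)
cell (1,5): code 0110 → (1.000,5.306)–(2.000,5.332)
cell (1,6): code 1001 → (2.000,6.875)–(1.000,6.890)
cell (2,5): code 0010 → (2.000,5.332)–(2.422,6.000)
cell (2,6): code 0001 → (2.422,6.000)–(2.000,6.875)
total: 6 segments, chained into 1 closed loop(s), length Σ = 5.583657

segments=6 loops=1 length=5.584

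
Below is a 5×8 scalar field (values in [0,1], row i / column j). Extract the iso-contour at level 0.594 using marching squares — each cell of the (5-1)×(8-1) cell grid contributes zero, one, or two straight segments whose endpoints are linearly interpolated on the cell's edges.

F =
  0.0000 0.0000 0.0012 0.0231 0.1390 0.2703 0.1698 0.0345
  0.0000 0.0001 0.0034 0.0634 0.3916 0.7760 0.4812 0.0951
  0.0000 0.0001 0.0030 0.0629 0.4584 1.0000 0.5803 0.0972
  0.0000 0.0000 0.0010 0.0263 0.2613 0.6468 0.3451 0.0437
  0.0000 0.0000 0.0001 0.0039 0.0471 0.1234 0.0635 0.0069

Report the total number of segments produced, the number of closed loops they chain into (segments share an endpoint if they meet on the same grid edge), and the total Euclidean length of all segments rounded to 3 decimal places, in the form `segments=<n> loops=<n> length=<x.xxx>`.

segments=8 loops=1 length=6.227

cell (0,4): code 0100 → (0.640,5.000)–(1.000,4.527)
cell (0,5): code 1000 → (1.000,5.617)–(0.640,5.000)
cell (1,4): code 0110 → (1.000,4.527)–(2.000,4.250)
cell (1,5): code 1001 → (2.000,5.967)–(1.000,5.617)
cell (2,4): code 0110 → (2.000,4.250)–(3.000,4.863)
cell (2,5): code 1001 → (3.000,5.175)–(2.000,5.967)
cell (3,4): code 0010 → (3.000,4.863)–(3.101,5.000)
cell (3,5): code 0001 → (3.101,5.000)–(3.000,5.175)
total: 8 segments, chained into 1 closed loop(s), length Σ = 6.226968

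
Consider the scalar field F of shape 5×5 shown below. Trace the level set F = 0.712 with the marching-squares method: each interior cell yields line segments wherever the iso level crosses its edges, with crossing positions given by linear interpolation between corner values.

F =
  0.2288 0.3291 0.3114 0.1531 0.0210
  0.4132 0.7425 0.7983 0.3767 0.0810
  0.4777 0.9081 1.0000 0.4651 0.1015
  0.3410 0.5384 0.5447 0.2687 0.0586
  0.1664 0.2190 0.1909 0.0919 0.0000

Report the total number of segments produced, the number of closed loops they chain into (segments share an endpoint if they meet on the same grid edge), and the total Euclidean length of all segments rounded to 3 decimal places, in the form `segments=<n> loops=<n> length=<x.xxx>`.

segments=8 loops=1 length=6.048

cell (0,0): code 0100 → (0.926,1.000)–(1.000,0.907)
cell (0,1): code 1100 → (0.823,2.000)–(0.926,1.000)
cell (0,2): code 1000 → (1.000,2.205)–(0.823,2.000)
cell (1,0): code 0110 → (1.000,0.907)–(2.000,0.544)
cell (1,2): code 1001 → (2.000,2.538)–(1.000,2.205)
cell (2,0): code 0010 → (2.000,0.544)–(2.530,1.000)
cell (2,1): code 0011 → (2.530,1.000)–(2.633,2.000)
cell (2,2): code 0001 → (2.633,2.000)–(2.000,2.538)
total: 8 segments, chained into 1 closed loop(s), length Σ = 6.047704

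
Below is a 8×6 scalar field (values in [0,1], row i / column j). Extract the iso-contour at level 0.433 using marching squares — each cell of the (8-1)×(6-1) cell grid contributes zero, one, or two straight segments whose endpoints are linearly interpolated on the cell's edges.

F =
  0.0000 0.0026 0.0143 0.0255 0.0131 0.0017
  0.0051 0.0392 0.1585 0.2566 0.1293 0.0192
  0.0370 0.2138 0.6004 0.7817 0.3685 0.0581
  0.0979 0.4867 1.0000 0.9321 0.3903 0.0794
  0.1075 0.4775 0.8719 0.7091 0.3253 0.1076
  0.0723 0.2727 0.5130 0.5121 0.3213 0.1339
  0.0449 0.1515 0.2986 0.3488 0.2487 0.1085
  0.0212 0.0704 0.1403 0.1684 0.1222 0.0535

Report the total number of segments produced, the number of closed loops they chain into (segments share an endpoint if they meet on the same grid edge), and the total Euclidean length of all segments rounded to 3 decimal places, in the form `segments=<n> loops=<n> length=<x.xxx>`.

segments=14 loops=1 length=11.402

cell (1,1): code 0100 → (1.621,2.000)–(2.000,1.567)
cell (1,2): code 1100 → (1.336,3.000)–(1.621,2.000)
cell (1,3): code 1000 → (2.000,3.844)–(1.336,3.000)
cell (2,0): code 0100 → (2.803,1.000)–(3.000,0.862)
cell (2,1): code 1110 → (2.000,1.567)–(2.803,1.000)
cell (2,3): code 1001 → (3.000,3.921)–(2.000,3.844)
cell (3,0): code 0110 → (3.000,0.862)–(4.000,0.880)
cell (3,3): code 1001 → (4.000,3.719)–(3.000,3.921)
cell (4,0): code 0010 → (4.000,0.880)–(4.217,1.000)
cell (4,1): code 0111 → (4.217,1.000)–(5.000,1.667)
cell (4,3): code 1001 → (5.000,3.415)–(4.000,3.719)
cell (5,1): code 0010 → (5.000,1.667)–(5.373,2.000)
cell (5,2): code 0011 → (5.373,2.000)–(5.484,3.000)
cell (5,3): code 0001 → (5.484,3.000)–(5.000,3.415)
total: 14 segments, chained into 1 closed loop(s), length Σ = 11.401950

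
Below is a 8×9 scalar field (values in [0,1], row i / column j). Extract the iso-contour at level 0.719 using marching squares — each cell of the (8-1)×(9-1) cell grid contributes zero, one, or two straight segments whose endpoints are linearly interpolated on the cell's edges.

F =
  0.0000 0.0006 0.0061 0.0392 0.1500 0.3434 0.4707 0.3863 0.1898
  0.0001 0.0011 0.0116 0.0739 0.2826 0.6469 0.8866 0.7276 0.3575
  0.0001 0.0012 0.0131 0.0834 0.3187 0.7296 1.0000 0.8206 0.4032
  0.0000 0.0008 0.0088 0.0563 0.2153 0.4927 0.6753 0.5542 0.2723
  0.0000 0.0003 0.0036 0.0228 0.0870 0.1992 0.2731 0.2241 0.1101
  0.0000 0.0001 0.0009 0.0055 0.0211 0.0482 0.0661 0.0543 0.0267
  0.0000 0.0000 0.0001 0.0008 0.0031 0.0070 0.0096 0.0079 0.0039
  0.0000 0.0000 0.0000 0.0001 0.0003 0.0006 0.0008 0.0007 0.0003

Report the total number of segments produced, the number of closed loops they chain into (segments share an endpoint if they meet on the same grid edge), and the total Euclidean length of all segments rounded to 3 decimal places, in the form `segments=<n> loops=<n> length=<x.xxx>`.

segments=10 loops=1 length=6.896

cell (0,5): code 0100 → (0.597,6.000)–(1.000,5.301)
cell (0,6): code 1100 → (0.975,7.000)–(0.597,6.000)
cell (0,7): code 1000 → (1.000,7.023)–(0.975,7.000)
cell (1,4): code 0100 → (1.872,5.000)–(2.000,4.974)
cell (1,5): code 1110 → (1.000,5.301)–(1.872,5.000)
cell (1,7): code 1001 → (2.000,7.243)–(1.000,7.023)
cell (2,4): code 0010 → (2.000,4.974)–(2.045,5.000)
cell (2,5): code 0011 → (2.045,5.000)–(2.865,6.000)
cell (2,6): code 0011 → (2.865,6.000)–(2.381,7.000)
cell (2,7): code 0001 → (2.381,7.000)–(2.000,7.243)
total: 10 segments, chained into 1 closed loop(s), length Σ = 6.895942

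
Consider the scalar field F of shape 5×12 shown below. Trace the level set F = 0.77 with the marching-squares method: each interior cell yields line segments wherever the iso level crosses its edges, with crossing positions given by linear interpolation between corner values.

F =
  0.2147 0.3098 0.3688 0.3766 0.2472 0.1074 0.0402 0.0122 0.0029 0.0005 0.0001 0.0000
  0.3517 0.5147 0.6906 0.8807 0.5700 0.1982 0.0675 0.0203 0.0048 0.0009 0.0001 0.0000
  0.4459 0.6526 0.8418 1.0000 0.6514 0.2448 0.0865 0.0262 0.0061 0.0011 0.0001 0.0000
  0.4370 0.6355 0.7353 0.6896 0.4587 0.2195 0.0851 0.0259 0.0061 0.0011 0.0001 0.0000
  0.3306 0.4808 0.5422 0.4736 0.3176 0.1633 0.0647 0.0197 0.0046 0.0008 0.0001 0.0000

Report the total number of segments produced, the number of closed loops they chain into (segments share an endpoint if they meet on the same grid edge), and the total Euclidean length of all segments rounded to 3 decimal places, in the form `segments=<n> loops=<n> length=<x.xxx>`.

segments=8 loops=1 length=6.133

cell (0,2): code 0100 → (0.780,3.000)–(1.000,2.418)
cell (0,3): code 1000 → (1.000,3.356)–(0.780,3.000)
cell (1,1): code 0100 → (1.525,2.000)–(2.000,1.621)
cell (1,2): code 1110 → (1.000,2.418)–(1.525,2.000)
cell (1,3): code 1001 → (2.000,3.660)–(1.000,3.356)
cell (2,1): code 0010 → (2.000,1.621)–(2.674,2.000)
cell (2,2): code 0011 → (2.674,2.000)–(2.741,3.000)
cell (2,3): code 0001 → (2.741,3.000)–(2.000,3.660)
total: 8 segments, chained into 1 closed loop(s), length Σ = 6.132810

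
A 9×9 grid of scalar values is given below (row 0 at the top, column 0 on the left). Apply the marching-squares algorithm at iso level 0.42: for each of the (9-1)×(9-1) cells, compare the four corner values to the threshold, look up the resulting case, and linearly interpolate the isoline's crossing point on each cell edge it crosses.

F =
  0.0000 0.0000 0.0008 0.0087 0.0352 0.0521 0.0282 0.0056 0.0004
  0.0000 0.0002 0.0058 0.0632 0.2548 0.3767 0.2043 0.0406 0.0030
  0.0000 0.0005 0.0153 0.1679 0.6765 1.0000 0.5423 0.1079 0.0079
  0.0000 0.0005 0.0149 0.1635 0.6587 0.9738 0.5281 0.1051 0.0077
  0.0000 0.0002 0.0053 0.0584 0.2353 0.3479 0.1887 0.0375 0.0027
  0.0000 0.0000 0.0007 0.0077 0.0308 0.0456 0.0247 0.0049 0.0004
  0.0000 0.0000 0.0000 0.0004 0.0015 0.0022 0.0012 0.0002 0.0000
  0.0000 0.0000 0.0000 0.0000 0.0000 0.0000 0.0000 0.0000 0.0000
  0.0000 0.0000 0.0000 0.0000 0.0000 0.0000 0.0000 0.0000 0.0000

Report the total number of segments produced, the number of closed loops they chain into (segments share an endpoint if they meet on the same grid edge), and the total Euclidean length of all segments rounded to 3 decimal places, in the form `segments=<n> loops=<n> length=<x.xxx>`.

cell (1,3): code 0100 → (1.392,4.000)–(2.000,3.496)
cell (1,4): code 1100 → (1.069,5.000)–(1.392,4.000)
cell (1,5): code 1100 → (1.638,6.000)–(1.069,5.000)
cell (1,6): code 1000 → (2.000,6.282)–(1.638,6.000)
cell (2,3): code 0110 → (2.000,3.496)–(3.000,3.518)
cell (2,6): code 1001 → (3.000,6.256)–(2.000,6.282)
cell (3,3): code 0010 → (3.000,3.518)–(3.564,4.000)
cell (3,4): code 0011 → (3.564,4.000)–(3.885,5.000)
cell (3,5): code 0011 → (3.885,5.000)–(3.319,6.000)
cell (3,6): code 0001 → (3.319,6.000)–(3.000,6.256)
total: 10 segments, chained into 1 closed loop(s), length Σ = 8.799817

segments=10 loops=1 length=8.800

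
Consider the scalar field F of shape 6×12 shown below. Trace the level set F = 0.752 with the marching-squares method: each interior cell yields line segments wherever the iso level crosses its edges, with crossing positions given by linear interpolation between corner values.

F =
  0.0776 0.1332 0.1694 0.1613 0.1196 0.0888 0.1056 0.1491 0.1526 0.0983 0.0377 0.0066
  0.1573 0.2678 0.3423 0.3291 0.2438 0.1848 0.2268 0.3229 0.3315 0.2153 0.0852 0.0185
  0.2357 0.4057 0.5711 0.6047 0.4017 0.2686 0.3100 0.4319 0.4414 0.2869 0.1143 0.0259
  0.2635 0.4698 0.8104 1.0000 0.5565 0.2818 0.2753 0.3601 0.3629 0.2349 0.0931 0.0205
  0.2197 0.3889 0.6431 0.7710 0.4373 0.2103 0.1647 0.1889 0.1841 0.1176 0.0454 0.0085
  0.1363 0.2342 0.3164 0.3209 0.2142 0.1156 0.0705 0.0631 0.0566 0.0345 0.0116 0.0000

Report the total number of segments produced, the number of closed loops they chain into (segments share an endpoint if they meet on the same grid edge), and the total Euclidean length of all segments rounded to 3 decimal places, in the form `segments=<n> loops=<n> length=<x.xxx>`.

segments=8 loops=1 length=5.015

cell (2,1): code 0100 → (2.756,2.000)–(3.000,1.829)
cell (2,2): code 1100 → (2.373,3.000)–(2.756,2.000)
cell (2,3): code 1000 → (3.000,3.559)–(2.373,3.000)
cell (3,1): code 0010 → (3.000,1.829)–(3.349,2.000)
cell (3,2): code 0111 → (3.349,2.000)–(4.000,2.851)
cell (3,3): code 1001 → (4.000,3.057)–(3.000,3.559)
cell (4,2): code 0010 → (4.000,2.851)–(4.042,3.000)
cell (4,3): code 0001 → (4.042,3.000)–(4.000,3.057)
total: 8 segments, chained into 1 closed loop(s), length Σ = 5.014643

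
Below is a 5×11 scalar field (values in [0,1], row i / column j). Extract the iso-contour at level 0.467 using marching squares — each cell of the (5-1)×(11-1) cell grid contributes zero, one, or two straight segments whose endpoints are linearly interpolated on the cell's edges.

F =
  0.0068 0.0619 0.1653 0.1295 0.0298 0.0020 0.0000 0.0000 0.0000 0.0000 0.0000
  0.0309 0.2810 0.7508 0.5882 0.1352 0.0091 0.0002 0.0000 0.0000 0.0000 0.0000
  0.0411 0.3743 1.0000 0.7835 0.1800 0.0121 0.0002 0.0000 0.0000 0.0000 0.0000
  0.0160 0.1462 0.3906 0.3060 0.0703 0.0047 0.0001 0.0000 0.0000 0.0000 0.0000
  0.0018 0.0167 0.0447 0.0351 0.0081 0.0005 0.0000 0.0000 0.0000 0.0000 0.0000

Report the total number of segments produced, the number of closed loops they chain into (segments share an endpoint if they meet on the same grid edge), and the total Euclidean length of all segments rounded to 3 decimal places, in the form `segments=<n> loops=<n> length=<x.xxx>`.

cell (0,1): code 0100 → (0.515,2.000)–(1.000,1.396)
cell (0,2): code 1100 → (0.736,3.000)–(0.515,2.000)
cell (0,3): code 1000 → (1.000,3.268)–(0.736,3.000)
cell (1,1): code 0110 → (1.000,1.396)–(2.000,1.148)
cell (1,3): code 1001 → (2.000,3.524)–(1.000,3.268)
cell (2,1): code 0010 → (2.000,1.148)–(2.875,2.000)
cell (2,2): code 0011 → (2.875,2.000)–(2.663,3.000)
cell (2,3): code 0001 → (2.663,3.000)–(2.000,3.524)
total: 8 segments, chained into 1 closed loop(s), length Σ = 7.325567

segments=8 loops=1 length=7.326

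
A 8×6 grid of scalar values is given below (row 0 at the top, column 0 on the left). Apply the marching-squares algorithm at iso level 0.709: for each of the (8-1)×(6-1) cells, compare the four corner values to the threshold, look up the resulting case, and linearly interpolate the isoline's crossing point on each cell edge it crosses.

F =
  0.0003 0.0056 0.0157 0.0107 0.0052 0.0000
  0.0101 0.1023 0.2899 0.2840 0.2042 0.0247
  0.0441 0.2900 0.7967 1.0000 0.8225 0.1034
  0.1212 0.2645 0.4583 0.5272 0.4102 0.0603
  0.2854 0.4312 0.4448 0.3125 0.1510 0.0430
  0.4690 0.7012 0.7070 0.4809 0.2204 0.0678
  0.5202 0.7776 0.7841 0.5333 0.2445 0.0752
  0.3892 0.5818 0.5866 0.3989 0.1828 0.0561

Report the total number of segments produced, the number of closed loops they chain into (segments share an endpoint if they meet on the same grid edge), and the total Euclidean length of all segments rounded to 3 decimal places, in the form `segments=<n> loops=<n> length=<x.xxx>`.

cell (1,1): code 0100 → (1.827,2.000)–(2.000,1.827)
cell (1,2): code 1100 → (1.594,3.000)–(1.827,2.000)
cell (1,3): code 1100 → (1.816,4.000)–(1.594,3.000)
cell (1,4): code 1000 → (2.000,4.158)–(1.816,4.000)
cell (2,1): code 0010 → (2.000,1.827)–(2.259,2.000)
cell (2,2): code 0011 → (2.259,2.000)–(2.615,3.000)
cell (2,3): code 0011 → (2.615,3.000)–(2.275,4.000)
cell (2,4): code 0001 → (2.275,4.000)–(2.000,4.158)
cell (5,0): code 0100 → (5.102,1.000)–(6.000,0.733)
cell (5,1): code 1100 → (5.026,2.000)–(5.102,1.000)
cell (5,2): code 1000 → (6.000,2.299)–(5.026,2.000)
cell (6,0): code 0010 → (6.000,0.733)–(6.350,1.000)
cell (6,1): code 0011 → (6.350,1.000)–(6.380,2.000)
cell (6,2): code 0001 → (6.380,2.000)–(6.000,2.299)
total: 14 segments, chained into 2 closed loop(s), length Σ = 10.168299

segments=14 loops=2 length=10.168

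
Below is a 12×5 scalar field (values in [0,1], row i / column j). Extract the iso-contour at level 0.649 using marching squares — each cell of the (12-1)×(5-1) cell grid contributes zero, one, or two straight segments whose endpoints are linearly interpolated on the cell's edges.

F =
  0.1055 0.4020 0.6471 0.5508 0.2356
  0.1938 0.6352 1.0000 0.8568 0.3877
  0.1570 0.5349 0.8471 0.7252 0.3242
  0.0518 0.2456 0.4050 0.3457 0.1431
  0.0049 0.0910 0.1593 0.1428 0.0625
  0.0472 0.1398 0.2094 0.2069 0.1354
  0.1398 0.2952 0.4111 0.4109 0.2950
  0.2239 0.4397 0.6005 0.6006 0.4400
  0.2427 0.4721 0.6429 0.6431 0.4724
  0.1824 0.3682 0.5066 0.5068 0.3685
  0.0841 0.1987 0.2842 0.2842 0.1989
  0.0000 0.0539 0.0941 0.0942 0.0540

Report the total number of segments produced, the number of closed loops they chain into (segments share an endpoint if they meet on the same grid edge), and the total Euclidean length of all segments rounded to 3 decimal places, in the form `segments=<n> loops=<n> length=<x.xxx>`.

segments=8 loops=1 length=7.410

cell (0,1): code 0100 → (0.005,2.000)–(1.000,1.038)
cell (0,2): code 1100 → (0.321,3.000)–(0.005,2.000)
cell (0,3): code 1000 → (1.000,3.443)–(0.321,3.000)
cell (1,1): code 0110 → (1.000,1.038)–(2.000,1.365)
cell (1,3): code 1001 → (2.000,3.190)–(1.000,3.443)
cell (2,1): code 0010 → (2.000,1.365)–(2.448,2.000)
cell (2,2): code 0011 → (2.448,2.000)–(2.201,3.000)
cell (2,3): code 0001 → (2.201,3.000)–(2.000,3.190)
total: 8 segments, chained into 1 closed loop(s), length Σ = 7.410414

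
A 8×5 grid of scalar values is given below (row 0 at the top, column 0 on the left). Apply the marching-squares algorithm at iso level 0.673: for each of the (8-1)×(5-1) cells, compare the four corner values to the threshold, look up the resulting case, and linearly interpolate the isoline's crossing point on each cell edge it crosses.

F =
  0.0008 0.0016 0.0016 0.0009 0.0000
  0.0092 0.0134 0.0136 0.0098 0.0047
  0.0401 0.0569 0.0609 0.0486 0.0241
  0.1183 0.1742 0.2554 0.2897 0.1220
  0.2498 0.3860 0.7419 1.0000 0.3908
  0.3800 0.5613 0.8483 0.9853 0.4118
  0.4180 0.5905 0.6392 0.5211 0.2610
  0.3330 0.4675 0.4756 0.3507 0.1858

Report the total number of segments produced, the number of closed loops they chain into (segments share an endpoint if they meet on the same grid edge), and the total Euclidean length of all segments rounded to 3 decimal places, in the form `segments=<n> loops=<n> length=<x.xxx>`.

segments=8 loops=1 length=6.997

cell (3,1): code 0100 → (3.858,2.000)–(4.000,1.806)
cell (3,2): code 1100 → (3.540,3.000)–(3.858,2.000)
cell (3,3): code 1000 → (4.000,3.537)–(3.540,3.000)
cell (4,1): code 0110 → (4.000,1.806)–(5.000,1.389)
cell (4,3): code 1001 → (5.000,3.545)–(4.000,3.537)
cell (5,1): code 0010 → (5.000,1.389)–(5.838,2.000)
cell (5,2): code 0011 → (5.838,2.000)–(5.673,3.000)
cell (5,3): code 0001 → (5.673,3.000)–(5.000,3.545)
total: 8 segments, chained into 1 closed loop(s), length Σ = 6.996577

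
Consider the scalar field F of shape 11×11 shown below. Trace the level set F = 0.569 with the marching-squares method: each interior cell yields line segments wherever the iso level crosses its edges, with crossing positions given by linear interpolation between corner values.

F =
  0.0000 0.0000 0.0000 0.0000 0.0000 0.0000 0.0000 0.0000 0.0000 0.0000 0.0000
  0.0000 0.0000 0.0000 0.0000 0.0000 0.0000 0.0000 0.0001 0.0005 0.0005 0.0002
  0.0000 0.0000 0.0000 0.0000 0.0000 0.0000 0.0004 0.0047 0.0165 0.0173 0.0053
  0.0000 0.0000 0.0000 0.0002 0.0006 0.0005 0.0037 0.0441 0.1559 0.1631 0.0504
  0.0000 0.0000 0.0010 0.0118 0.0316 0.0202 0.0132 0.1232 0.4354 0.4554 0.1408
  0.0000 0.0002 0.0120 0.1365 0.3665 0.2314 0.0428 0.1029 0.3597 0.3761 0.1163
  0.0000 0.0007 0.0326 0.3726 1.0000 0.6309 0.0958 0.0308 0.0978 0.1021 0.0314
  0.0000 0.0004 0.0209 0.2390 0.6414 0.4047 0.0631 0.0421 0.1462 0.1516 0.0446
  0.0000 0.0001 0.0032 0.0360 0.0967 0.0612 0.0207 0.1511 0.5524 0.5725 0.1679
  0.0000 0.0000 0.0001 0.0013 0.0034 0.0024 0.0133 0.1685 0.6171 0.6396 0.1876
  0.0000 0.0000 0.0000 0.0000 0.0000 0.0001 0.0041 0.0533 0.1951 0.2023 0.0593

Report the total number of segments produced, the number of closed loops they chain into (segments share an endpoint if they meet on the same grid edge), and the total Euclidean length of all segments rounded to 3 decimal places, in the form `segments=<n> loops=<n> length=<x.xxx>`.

cell (5,3): code 0100 → (5.320,4.000)–(6.000,3.313)
cell (5,4): code 1100 → (5.845,5.000)–(5.320,4.000)
cell (5,5): code 1000 → (6.000,5.116)–(5.845,5.000)
cell (6,3): code 0110 → (6.000,3.313)–(7.000,3.820)
cell (6,4): code 1011 → (7.000,4.306)–(6.274,5.000)
cell (6,5): code 0001 → (6.274,5.000)–(6.000,5.116)
cell (7,3): code 0010 → (7.000,3.820)–(7.133,4.000)
cell (7,4): code 0001 → (7.133,4.000)–(7.000,4.306)
cell (7,8): code 0100 → (7.992,9.000)–(8.000,8.826)
cell (7,9): code 1000 → (8.000,9.009)–(7.992,9.000)
cell (8,7): code 0100 → (8.257,8.000)–(9.000,7.893)
cell (8,8): code 1110 → (8.000,8.826)–(8.257,8.000)
cell (8,9): code 1001 → (9.000,9.156)–(8.000,9.009)
cell (9,7): code 0010 → (9.000,7.893)–(9.114,8.000)
cell (9,8): code 0011 → (9.114,8.000)–(9.161,9.000)
cell (9,9): code 0001 → (9.161,9.000)–(9.000,9.156)
total: 16 segments, chained into 2 closed loop(s), length Σ = 9.465345

segments=16 loops=2 length=9.465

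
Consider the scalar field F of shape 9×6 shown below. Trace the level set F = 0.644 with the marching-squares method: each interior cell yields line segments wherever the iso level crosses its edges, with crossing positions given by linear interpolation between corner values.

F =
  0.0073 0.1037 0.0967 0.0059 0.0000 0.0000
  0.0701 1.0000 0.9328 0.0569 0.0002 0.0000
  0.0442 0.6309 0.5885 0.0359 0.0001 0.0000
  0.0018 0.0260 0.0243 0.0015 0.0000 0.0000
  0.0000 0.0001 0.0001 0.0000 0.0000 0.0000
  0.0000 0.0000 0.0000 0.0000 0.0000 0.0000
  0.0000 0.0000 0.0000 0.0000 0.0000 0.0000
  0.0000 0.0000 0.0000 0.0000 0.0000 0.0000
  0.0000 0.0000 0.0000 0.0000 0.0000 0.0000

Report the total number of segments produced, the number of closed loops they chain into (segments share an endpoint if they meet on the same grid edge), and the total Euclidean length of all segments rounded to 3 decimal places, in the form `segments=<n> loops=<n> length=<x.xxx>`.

cell (0,0): code 0100 → (0.603,1.000)–(1.000,0.617)
cell (0,1): code 1100 → (0.655,2.000)–(0.603,1.000)
cell (0,2): code 1000 → (1.000,2.330)–(0.655,2.000)
cell (1,0): code 0010 → (1.000,0.617)–(1.965,1.000)
cell (1,1): code 0011 → (1.965,1.000)–(1.839,2.000)
cell (1,2): code 0001 → (1.839,2.000)–(1.000,2.330)
total: 6 segments, chained into 1 closed loop(s), length Σ = 4.977372

segments=6 loops=1 length=4.977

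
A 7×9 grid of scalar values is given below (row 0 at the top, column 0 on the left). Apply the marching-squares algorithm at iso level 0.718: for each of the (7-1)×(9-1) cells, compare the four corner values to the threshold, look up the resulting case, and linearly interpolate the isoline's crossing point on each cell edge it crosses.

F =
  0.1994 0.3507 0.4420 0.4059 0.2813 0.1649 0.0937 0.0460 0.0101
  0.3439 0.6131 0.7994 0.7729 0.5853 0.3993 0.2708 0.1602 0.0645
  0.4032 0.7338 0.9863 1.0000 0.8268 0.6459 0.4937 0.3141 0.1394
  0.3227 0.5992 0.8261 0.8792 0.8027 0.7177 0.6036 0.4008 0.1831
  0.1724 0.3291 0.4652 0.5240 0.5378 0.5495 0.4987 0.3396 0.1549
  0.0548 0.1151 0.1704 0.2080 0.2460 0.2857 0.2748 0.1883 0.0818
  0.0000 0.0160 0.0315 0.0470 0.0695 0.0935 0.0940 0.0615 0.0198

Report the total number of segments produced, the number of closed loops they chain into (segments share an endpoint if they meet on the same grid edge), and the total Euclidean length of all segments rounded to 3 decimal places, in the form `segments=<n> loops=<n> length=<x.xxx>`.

cell (0,1): code 0100 → (0.772,2.000)–(1.000,1.563)
cell (0,2): code 1100 → (0.850,3.000)–(0.772,2.000)
cell (0,3): code 1000 → (1.000,3.293)–(0.850,3.000)
cell (1,0): code 0100 → (1.869,1.000)–(2.000,0.952)
cell (1,1): code 1110 → (1.000,1.563)–(1.869,1.000)
cell (1,3): code 1101 → (1.549,4.000)–(1.000,3.293)
cell (1,4): code 1000 → (2.000,4.601)–(1.549,4.000)
cell (2,0): code 0010 → (2.000,0.952)–(2.117,1.000)
cell (2,1): code 0111 → (2.117,1.000)–(3.000,1.524)
cell (2,4): code 1001 → (3.000,4.996)–(2.000,4.601)
cell (3,1): code 0010 → (3.000,1.524)–(3.300,2.000)
cell (3,2): code 0011 → (3.300,2.000)–(3.454,3.000)
cell (3,3): code 0011 → (3.454,3.000)–(3.320,4.000)
cell (3,4): code 0001 → (3.320,4.000)–(3.000,4.996)
total: 14 segments, chained into 1 closed loop(s), length Σ = 10.504734

segments=14 loops=1 length=10.505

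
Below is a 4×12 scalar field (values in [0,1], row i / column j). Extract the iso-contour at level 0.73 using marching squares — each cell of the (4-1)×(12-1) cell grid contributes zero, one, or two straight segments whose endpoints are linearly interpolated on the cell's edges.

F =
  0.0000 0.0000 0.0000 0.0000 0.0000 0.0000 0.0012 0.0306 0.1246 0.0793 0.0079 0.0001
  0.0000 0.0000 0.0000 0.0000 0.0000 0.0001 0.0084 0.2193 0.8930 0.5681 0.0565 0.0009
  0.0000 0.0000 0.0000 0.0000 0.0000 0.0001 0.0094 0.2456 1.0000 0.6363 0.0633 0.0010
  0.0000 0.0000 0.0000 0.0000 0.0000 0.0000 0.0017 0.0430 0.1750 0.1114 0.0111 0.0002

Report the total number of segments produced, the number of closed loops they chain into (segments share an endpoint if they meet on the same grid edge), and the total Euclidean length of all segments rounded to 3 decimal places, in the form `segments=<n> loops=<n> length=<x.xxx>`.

cell (0,7): code 0100 → (0.788,8.000)–(1.000,7.758)
cell (0,8): code 1000 → (1.000,8.502)–(0.788,8.000)
cell (1,7): code 0110 → (1.000,7.758)–(2.000,7.642)
cell (1,8): code 1001 → (2.000,8.742)–(1.000,8.502)
cell (2,7): code 0010 → (2.000,7.642)–(2.327,8.000)
cell (2,8): code 0001 → (2.327,8.000)–(2.000,8.742)
total: 6 segments, chained into 1 closed loop(s), length Σ = 4.198006

segments=6 loops=1 length=4.198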